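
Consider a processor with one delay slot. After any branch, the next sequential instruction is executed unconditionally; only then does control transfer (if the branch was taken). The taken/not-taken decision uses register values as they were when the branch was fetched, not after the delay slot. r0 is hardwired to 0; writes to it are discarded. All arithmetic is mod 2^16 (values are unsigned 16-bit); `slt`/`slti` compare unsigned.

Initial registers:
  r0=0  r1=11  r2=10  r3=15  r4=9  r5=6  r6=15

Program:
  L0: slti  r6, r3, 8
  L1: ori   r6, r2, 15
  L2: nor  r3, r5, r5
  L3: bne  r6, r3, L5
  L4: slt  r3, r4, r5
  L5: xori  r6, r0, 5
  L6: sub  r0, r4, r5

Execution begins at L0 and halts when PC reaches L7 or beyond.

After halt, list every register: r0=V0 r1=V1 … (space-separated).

r0=0 r1=11 r2=10 r3=0 r4=9 r5=6 r6=5

PC=0  slti  r6, r3, 8        | r0=0 r1=11 r2=10 r3=15 r4=9 r5=6 r6=0
PC=1  ori   r6, r2, 15       | r0=0 r1=11 r2=10 r3=15 r4=9 r5=6 r6=15
PC=2  nor  r3, r5, r5        | r0=0 r1=11 r2=10 r3=65529 r4=9 r5=6 r6=15
PC=3  bne  r6, r3, L5        | r0=0 r1=11 r2=10 r3=65529 r4=9 r5=6 r6=15  [TAKEN]
PC=4  slt  r3, r4, r5        | r0=0 r1=11 r2=10 r3=0 r4=9 r5=6 r6=15
PC=5  xori  r6, r0, 5        | r0=0 r1=11 r2=10 r3=0 r4=9 r5=6 r6=5
PC=6  sub  r0, r4, r5        | r0=0 r1=11 r2=10 r3=0 r4=9 r5=6 r6=5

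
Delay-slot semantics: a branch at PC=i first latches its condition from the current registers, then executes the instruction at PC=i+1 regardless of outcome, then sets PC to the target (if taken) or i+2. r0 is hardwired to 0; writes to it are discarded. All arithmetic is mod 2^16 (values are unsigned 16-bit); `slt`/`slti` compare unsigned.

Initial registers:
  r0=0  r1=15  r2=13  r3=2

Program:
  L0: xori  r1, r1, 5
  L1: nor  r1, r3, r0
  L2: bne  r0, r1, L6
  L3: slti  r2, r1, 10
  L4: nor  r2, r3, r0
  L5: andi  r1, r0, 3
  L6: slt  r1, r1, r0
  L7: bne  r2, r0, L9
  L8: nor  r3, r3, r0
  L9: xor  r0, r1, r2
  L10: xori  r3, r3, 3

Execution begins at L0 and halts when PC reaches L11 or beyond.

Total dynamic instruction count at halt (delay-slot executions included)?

9

#0 xori  r1, r1, 5 ; 0/10/13/2
#1 nor  r1, r3, r0 ; 0/65533/13/2
#2 bne  r0, r1, L6 ; 0/65533/13/2 ; →target
#3 slti  r2, r1, 10 ; 0/65533/0/2
#6 slt  r1, r1, r0 ; 0/0/0/2
#7 bne  r2, r0, L9 ; 0/0/0/2 ; →fallthru
#8 nor  r3, r3, r0 ; 0/0/0/65533
#9 xor  r0, r1, r2 ; 0/0/0/65533
#10 xori  r3, r3, 3 ; 0/0/0/65534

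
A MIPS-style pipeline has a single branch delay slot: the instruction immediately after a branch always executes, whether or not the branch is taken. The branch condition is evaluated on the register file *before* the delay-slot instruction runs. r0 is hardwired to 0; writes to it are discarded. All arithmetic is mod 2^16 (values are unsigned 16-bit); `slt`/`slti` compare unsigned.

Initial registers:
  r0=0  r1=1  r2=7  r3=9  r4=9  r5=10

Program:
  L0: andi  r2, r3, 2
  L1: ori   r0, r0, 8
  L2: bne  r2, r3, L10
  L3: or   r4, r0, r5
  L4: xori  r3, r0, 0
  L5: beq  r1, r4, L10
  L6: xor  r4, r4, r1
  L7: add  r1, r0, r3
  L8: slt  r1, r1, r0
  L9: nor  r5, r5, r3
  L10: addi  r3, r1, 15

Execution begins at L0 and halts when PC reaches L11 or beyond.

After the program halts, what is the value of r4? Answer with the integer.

10

#0 andi  r2, r3, 2 ; 0/1/0/9/9/10
#1 ori   r0, r0, 8 ; 0/1/0/9/9/10
#2 bne  r2, r3, L10 ; 0/1/0/9/9/10 ; →target
#3 or   r4, r0, r5 ; 0/1/0/9/10/10
#10 addi  r3, r1, 15 ; 0/1/0/16/10/10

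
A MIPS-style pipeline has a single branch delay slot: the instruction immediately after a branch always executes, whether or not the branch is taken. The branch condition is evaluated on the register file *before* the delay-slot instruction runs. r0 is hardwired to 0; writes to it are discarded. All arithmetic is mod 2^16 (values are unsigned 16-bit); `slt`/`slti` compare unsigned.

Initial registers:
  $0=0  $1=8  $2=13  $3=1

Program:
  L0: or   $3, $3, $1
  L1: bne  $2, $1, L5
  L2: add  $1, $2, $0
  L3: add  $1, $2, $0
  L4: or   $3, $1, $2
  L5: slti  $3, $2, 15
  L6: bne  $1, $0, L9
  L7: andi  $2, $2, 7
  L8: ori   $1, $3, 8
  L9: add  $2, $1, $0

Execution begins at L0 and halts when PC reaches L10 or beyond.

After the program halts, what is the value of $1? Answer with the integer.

PC=0  or   $3, $3, $1        | $0=0 $1=8 $2=13 $3=9
PC=1  bne  $2, $1, L5        | $0=0 $1=8 $2=13 $3=9  [TAKEN]
PC=2  add  $1, $2, $0        | $0=0 $1=13 $2=13 $3=9
PC=5  slti  $3, $2, 15       | $0=0 $1=13 $2=13 $3=1
PC=6  bne  $1, $0, L9        | $0=0 $1=13 $2=13 $3=1  [TAKEN]
PC=7  andi  $2, $2, 7        | $0=0 $1=13 $2=5 $3=1
PC=9  add  $2, $1, $0        | $0=0 $1=13 $2=13 $3=1

13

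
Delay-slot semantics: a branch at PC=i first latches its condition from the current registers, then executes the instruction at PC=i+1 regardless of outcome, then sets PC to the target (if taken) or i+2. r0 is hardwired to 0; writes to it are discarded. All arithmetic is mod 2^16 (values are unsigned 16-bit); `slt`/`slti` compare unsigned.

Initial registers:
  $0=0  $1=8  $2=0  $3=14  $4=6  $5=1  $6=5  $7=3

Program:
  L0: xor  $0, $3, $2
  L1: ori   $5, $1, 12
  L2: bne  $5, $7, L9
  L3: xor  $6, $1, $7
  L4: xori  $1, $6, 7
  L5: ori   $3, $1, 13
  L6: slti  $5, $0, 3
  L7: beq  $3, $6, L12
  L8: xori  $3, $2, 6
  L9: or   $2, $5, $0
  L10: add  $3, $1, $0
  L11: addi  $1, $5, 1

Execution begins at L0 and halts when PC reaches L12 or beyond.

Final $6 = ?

11

  step pc=0: xor  $0, $3, $2  regs=(0,8,0,14,6,1,5,3)
  step pc=1: ori   $5, $1, 12  regs=(0,8,0,14,6,12,5,3)
  step pc=2: bne  $5, $7, L9  cond=T  regs=(0,8,0,14,6,12,5,3)
  step pc=3: xor  $6, $1, $7  regs=(0,8,0,14,6,12,11,3)
  step pc=9: or   $2, $5, $0  regs=(0,8,12,14,6,12,11,3)
  step pc=10: add  $3, $1, $0  regs=(0,8,12,8,6,12,11,3)
  step pc=11: addi  $1, $5, 1  regs=(0,13,12,8,6,12,11,3)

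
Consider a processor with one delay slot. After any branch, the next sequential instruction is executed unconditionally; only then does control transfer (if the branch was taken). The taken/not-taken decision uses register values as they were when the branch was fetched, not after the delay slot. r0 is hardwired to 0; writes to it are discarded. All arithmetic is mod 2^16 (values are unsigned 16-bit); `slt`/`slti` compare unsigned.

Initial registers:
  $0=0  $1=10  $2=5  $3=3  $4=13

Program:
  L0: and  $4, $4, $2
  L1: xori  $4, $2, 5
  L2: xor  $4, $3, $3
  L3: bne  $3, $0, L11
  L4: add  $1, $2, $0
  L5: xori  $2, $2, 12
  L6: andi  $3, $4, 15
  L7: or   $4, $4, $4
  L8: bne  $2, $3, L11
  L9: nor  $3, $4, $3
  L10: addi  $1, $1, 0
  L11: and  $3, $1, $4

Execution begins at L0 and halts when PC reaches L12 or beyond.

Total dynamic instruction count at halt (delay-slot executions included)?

6

  step pc=0: and  $4, $4, $2  regs=(0,10,5,3,5)
  step pc=1: xori  $4, $2, 5  regs=(0,10,5,3,0)
  step pc=2: xor  $4, $3, $3  regs=(0,10,5,3,0)
  step pc=3: bne  $3, $0, L11  cond=T  regs=(0,10,5,3,0)
  step pc=4: add  $1, $2, $0  regs=(0,5,5,3,0)
  step pc=11: and  $3, $1, $4  regs=(0,5,5,0,0)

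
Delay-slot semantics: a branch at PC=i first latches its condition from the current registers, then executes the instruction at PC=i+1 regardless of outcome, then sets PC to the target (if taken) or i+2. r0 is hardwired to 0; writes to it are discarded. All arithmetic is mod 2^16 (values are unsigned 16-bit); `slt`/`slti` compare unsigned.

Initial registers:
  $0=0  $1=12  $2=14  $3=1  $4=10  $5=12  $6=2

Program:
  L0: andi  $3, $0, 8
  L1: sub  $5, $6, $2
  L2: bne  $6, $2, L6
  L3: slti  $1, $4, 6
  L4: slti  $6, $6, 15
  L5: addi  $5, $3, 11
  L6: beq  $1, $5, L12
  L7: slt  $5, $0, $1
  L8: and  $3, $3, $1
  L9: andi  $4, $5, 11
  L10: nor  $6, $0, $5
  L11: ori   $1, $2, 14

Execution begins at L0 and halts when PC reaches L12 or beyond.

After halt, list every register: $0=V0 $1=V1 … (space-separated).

$0=0 $1=14 $2=14 $3=0 $4=0 $5=0 $6=65535

#0 andi  $3, $0, 8 ; 0/12/14/0/10/12/2
#1 sub  $5, $6, $2 ; 0/12/14/0/10/65524/2
#2 bne  $6, $2, L6 ; 0/12/14/0/10/65524/2 ; →target
#3 slti  $1, $4, 6 ; 0/0/14/0/10/65524/2
#6 beq  $1, $5, L12 ; 0/0/14/0/10/65524/2 ; →fallthru
#7 slt  $5, $0, $1 ; 0/0/14/0/10/0/2
#8 and  $3, $3, $1 ; 0/0/14/0/10/0/2
#9 andi  $4, $5, 11 ; 0/0/14/0/0/0/2
#10 nor  $6, $0, $5 ; 0/0/14/0/0/0/65535
#11 ori   $1, $2, 14 ; 0/14/14/0/0/0/65535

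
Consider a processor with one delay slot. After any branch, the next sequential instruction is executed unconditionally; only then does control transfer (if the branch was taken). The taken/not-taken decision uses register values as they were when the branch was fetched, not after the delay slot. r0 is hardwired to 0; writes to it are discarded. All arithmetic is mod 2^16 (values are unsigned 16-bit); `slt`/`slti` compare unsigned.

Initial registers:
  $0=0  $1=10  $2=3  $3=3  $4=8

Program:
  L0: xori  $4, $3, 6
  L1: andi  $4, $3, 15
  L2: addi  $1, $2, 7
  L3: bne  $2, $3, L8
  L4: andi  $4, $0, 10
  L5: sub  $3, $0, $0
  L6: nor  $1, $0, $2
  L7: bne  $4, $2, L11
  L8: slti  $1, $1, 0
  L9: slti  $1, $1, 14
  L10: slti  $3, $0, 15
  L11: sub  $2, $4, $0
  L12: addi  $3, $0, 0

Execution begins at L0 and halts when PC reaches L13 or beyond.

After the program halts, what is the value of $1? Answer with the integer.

0

  step pc=0: xori  $4, $3, 6  regs=(0,10,3,3,5)
  step pc=1: andi  $4, $3, 15  regs=(0,10,3,3,3)
  step pc=2: addi  $1, $2, 7  regs=(0,10,3,3,3)
  step pc=3: bne  $2, $3, L8  cond=F  regs=(0,10,3,3,3)
  step pc=4: andi  $4, $0, 10  regs=(0,10,3,3,0)
  step pc=5: sub  $3, $0, $0  regs=(0,10,3,0,0)
  step pc=6: nor  $1, $0, $2  regs=(0,65532,3,0,0)
  step pc=7: bne  $4, $2, L11  cond=T  regs=(0,65532,3,0,0)
  step pc=8: slti  $1, $1, 0  regs=(0,0,3,0,0)
  step pc=11: sub  $2, $4, $0  regs=(0,0,0,0,0)
  step pc=12: addi  $3, $0, 0  regs=(0,0,0,0,0)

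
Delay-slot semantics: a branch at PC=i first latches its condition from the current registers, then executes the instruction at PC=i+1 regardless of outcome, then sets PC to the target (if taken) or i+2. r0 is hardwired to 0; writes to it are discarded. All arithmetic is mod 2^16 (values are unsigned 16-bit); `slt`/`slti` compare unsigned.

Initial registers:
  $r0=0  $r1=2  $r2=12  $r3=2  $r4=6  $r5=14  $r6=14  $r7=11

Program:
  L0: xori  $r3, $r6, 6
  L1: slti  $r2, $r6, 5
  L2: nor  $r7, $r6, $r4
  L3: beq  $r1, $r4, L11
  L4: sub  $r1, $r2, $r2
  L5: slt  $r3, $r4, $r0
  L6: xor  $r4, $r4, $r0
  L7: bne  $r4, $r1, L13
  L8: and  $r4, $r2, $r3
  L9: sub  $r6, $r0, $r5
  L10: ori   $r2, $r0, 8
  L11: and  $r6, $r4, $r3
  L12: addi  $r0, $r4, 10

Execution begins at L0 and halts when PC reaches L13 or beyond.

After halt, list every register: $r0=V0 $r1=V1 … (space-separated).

$r0=0 $r1=0 $r2=0 $r3=0 $r4=0 $r5=14 $r6=14 $r7=65521

PC=0  xori  $r3, $r6, 6      | $r0=0 $r1=2 $r2=12 $r3=8 $r4=6 $r5=14 $r6=14 $r7=11
PC=1  slti  $r2, $r6, 5      | $r0=0 $r1=2 $r2=0 $r3=8 $r4=6 $r5=14 $r6=14 $r7=11
PC=2  nor  $r7, $r6, $r4     | $r0=0 $r1=2 $r2=0 $r3=8 $r4=6 $r5=14 $r6=14 $r7=65521
PC=3  beq  $r1, $r4, L11     | $r0=0 $r1=2 $r2=0 $r3=8 $r4=6 $r5=14 $r6=14 $r7=65521  [not taken]
PC=4  sub  $r1, $r2, $r2     | $r0=0 $r1=0 $r2=0 $r3=8 $r4=6 $r5=14 $r6=14 $r7=65521
PC=5  slt  $r3, $r4, $r0     | $r0=0 $r1=0 $r2=0 $r3=0 $r4=6 $r5=14 $r6=14 $r7=65521
PC=6  xor  $r4, $r4, $r0     | $r0=0 $r1=0 $r2=0 $r3=0 $r4=6 $r5=14 $r6=14 $r7=65521
PC=7  bne  $r4, $r1, L13     | $r0=0 $r1=0 $r2=0 $r3=0 $r4=6 $r5=14 $r6=14 $r7=65521  [TAKEN]
PC=8  and  $r4, $r2, $r3     | $r0=0 $r1=0 $r2=0 $r3=0 $r4=0 $r5=14 $r6=14 $r7=65521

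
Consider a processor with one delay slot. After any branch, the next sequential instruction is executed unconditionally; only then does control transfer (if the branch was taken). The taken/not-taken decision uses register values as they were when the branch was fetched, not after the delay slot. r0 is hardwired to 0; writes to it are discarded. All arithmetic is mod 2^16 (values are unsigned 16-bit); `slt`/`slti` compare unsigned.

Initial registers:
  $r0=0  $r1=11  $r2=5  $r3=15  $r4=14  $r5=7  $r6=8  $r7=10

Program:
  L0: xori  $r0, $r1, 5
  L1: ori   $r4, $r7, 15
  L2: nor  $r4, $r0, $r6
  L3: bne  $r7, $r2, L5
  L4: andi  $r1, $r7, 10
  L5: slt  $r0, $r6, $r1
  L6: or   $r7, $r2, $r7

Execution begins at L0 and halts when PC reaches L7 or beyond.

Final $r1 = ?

10

[0] xori  $r0, $r1, 5  →  {$r0:0, $r1:11, $r2:5, $r3:15, $r4:14, $r5:7, $r6:8, $r7:10}
[1] ori   $r4, $r7, 15  →  {$r0:0, $r1:11, $r2:5, $r3:15, $r4:15, $r5:7, $r6:8, $r7:10}
[2] nor  $r4, $r0, $r6  →  {$r0:0, $r1:11, $r2:5, $r3:15, $r4:65527, $r5:7, $r6:8, $r7:10}
[3] bne  $r7, $r2, L5  →  {$r0:0, $r1:11, $r2:5, $r3:15, $r4:65527, $r5:7, $r6:8, $r7:10}  ⟨branch taken⟩
[4] andi  $r1, $r7, 10  →  {$r0:0, $r1:10, $r2:5, $r3:15, $r4:65527, $r5:7, $r6:8, $r7:10}
[5] slt  $r0, $r6, $r1  →  {$r0:0, $r1:10, $r2:5, $r3:15, $r4:65527, $r5:7, $r6:8, $r7:10}
[6] or   $r7, $r2, $r7  →  {$r0:0, $r1:10, $r2:5, $r3:15, $r4:65527, $r5:7, $r6:8, $r7:15}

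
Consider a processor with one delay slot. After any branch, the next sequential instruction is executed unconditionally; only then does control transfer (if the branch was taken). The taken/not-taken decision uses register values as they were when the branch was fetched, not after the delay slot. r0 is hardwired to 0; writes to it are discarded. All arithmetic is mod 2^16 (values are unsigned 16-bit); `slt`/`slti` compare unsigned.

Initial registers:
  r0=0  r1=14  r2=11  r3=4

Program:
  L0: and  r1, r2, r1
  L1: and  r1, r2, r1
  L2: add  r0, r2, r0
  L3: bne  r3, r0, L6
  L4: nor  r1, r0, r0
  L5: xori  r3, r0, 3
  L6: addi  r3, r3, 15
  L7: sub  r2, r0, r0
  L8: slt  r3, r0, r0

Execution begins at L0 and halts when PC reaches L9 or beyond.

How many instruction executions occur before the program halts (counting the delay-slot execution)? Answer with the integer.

8

#0 and  r1, r2, r1 ; 0/10/11/4
#1 and  r1, r2, r1 ; 0/10/11/4
#2 add  r0, r2, r0 ; 0/10/11/4
#3 bne  r3, r0, L6 ; 0/10/11/4 ; →target
#4 nor  r1, r0, r0 ; 0/65535/11/4
#6 addi  r3, r3, 15 ; 0/65535/11/19
#7 sub  r2, r0, r0 ; 0/65535/0/19
#8 slt  r3, r0, r0 ; 0/65535/0/0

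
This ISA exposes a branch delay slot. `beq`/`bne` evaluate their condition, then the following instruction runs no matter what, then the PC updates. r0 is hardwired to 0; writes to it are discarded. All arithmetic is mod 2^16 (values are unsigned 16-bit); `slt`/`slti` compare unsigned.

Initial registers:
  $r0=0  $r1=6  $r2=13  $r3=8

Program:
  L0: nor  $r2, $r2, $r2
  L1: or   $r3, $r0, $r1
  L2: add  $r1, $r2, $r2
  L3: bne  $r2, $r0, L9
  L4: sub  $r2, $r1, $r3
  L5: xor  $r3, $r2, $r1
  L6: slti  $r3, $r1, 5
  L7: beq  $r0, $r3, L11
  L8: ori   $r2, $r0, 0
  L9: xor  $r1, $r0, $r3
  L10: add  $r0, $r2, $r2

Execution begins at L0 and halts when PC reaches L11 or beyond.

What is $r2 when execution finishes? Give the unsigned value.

[0] nor  $r2, $r2, $r2  →  {$r0:0, $r1:6, $r2:65522, $r3:8}
[1] or   $r3, $r0, $r1  →  {$r0:0, $r1:6, $r2:65522, $r3:6}
[2] add  $r1, $r2, $r2  →  {$r0:0, $r1:65508, $r2:65522, $r3:6}
[3] bne  $r2, $r0, L9  →  {$r0:0, $r1:65508, $r2:65522, $r3:6}  ⟨branch taken⟩
[4] sub  $r2, $r1, $r3  →  {$r0:0, $r1:65508, $r2:65502, $r3:6}
[9] xor  $r1, $r0, $r3  →  {$r0:0, $r1:6, $r2:65502, $r3:6}
[10] add  $r0, $r2, $r2  →  {$r0:0, $r1:6, $r2:65502, $r3:6}

65502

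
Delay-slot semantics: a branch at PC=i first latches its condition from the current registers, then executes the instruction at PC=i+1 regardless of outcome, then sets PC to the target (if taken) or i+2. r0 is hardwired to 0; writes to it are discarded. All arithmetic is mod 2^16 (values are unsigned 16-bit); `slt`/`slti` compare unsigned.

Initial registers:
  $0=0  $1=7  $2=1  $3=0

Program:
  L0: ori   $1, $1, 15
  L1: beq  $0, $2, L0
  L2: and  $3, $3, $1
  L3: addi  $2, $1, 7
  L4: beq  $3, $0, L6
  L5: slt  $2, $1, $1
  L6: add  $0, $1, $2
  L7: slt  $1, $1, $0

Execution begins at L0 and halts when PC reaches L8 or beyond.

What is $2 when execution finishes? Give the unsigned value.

0

[0] ori   $1, $1, 15  →  {$0:0, $1:15, $2:1, $3:0}
[1] beq  $0, $2, L0  →  {$0:0, $1:15, $2:1, $3:0}  ⟨branch fallthrough⟩
[2] and  $3, $3, $1  →  {$0:0, $1:15, $2:1, $3:0}
[3] addi  $2, $1, 7  →  {$0:0, $1:15, $2:22, $3:0}
[4] beq  $3, $0, L6  →  {$0:0, $1:15, $2:22, $3:0}  ⟨branch taken⟩
[5] slt  $2, $1, $1  →  {$0:0, $1:15, $2:0, $3:0}
[6] add  $0, $1, $2  →  {$0:0, $1:15, $2:0, $3:0}
[7] slt  $1, $1, $0  →  {$0:0, $1:0, $2:0, $3:0}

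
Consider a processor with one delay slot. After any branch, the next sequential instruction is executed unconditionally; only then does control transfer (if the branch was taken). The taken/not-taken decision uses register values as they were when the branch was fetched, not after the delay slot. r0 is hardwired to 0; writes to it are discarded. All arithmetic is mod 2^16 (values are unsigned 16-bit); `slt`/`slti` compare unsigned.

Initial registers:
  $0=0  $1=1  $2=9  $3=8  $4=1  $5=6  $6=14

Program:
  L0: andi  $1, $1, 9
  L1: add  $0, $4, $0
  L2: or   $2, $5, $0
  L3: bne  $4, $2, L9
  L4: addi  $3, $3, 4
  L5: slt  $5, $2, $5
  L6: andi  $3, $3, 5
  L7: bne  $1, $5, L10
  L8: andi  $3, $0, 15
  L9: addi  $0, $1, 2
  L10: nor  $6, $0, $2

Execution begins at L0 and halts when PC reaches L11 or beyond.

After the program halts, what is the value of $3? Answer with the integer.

12

  step pc=0: andi  $1, $1, 9  regs=(0,1,9,8,1,6,14)
  step pc=1: add  $0, $4, $0  regs=(0,1,9,8,1,6,14)
  step pc=2: or   $2, $5, $0  regs=(0,1,6,8,1,6,14)
  step pc=3: bne  $4, $2, L9  cond=T  regs=(0,1,6,8,1,6,14)
  step pc=4: addi  $3, $3, 4  regs=(0,1,6,12,1,6,14)
  step pc=9: addi  $0, $1, 2  regs=(0,1,6,12,1,6,14)
  step pc=10: nor  $6, $0, $2  regs=(0,1,6,12,1,6,65529)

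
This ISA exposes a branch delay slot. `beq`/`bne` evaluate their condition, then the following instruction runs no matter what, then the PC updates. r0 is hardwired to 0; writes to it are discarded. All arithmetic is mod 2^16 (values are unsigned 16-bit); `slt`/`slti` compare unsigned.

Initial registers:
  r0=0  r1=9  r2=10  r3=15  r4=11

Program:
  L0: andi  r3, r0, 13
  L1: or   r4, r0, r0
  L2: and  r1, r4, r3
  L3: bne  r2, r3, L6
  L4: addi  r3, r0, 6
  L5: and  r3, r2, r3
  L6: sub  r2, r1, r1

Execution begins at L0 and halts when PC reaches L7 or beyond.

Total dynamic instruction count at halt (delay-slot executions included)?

#0 andi  r3, r0, 13 ; 0/9/10/0/11
#1 or   r4, r0, r0 ; 0/9/10/0/0
#2 and  r1, r4, r3 ; 0/0/10/0/0
#3 bne  r2, r3, L6 ; 0/0/10/0/0 ; →target
#4 addi  r3, r0, 6 ; 0/0/10/6/0
#6 sub  r2, r1, r1 ; 0/0/0/6/0

6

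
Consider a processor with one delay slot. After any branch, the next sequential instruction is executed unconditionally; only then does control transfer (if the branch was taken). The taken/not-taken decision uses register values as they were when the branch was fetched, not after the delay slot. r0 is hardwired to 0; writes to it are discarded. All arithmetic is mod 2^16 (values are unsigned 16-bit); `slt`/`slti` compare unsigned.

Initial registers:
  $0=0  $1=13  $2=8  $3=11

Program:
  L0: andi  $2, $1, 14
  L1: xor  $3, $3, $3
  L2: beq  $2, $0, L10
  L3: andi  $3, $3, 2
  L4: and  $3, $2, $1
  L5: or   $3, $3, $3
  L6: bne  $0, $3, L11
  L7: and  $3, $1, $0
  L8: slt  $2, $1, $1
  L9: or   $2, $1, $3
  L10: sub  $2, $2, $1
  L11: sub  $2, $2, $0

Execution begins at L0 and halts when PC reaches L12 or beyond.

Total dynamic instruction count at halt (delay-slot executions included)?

PC=0  andi  $2, $1, 14       | $0=0 $1=13 $2=12 $3=11
PC=1  xor  $3, $3, $3        | $0=0 $1=13 $2=12 $3=0
PC=2  beq  $2, $0, L10       | $0=0 $1=13 $2=12 $3=0  [not taken]
PC=3  andi  $3, $3, 2        | $0=0 $1=13 $2=12 $3=0
PC=4  and  $3, $2, $1        | $0=0 $1=13 $2=12 $3=12
PC=5  or   $3, $3, $3        | $0=0 $1=13 $2=12 $3=12
PC=6  bne  $0, $3, L11       | $0=0 $1=13 $2=12 $3=12  [TAKEN]
PC=7  and  $3, $1, $0        | $0=0 $1=13 $2=12 $3=0
PC=11 sub  $2, $2, $0        | $0=0 $1=13 $2=12 $3=0

9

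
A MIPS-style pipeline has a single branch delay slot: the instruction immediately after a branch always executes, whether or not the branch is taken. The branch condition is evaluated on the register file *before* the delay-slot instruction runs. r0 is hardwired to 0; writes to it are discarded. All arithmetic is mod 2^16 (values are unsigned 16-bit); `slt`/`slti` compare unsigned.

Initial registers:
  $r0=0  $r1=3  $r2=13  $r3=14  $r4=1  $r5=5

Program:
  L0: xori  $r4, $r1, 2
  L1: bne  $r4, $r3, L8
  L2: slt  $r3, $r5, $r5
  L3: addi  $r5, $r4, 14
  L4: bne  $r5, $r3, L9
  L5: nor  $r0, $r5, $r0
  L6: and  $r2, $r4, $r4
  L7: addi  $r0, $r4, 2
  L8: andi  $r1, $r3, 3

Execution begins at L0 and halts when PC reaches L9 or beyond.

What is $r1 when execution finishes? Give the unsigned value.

PC=0  xori  $r4, $r1, 2      | $r0=0 $r1=3 $r2=13 $r3=14 $r4=1 $r5=5
PC=1  bne  $r4, $r3, L8      | $r0=0 $r1=3 $r2=13 $r3=14 $r4=1 $r5=5  [TAKEN]
PC=2  slt  $r3, $r5, $r5     | $r0=0 $r1=3 $r2=13 $r3=0 $r4=1 $r5=5
PC=8  andi  $r1, $r3, 3      | $r0=0 $r1=0 $r2=13 $r3=0 $r4=1 $r5=5

0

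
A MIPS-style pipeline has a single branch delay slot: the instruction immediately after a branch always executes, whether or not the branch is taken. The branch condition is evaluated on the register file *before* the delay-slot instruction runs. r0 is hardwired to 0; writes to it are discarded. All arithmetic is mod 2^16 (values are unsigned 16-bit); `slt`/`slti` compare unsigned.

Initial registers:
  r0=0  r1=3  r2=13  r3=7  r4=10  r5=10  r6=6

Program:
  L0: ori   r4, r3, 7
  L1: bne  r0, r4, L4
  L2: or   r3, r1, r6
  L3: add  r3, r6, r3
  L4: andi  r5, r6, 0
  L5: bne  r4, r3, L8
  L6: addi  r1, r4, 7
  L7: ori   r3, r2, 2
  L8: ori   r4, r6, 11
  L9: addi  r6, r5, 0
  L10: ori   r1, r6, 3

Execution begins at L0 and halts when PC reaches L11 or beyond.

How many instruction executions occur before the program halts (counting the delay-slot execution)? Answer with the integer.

#0 ori   r4, r3, 7 ; 0/3/13/7/7/10/6
#1 bne  r0, r4, L4 ; 0/3/13/7/7/10/6 ; →target
#2 or   r3, r1, r6 ; 0/3/13/7/7/10/6
#4 andi  r5, r6, 0 ; 0/3/13/7/7/0/6
#5 bne  r4, r3, L8 ; 0/3/13/7/7/0/6 ; →fallthru
#6 addi  r1, r4, 7 ; 0/14/13/7/7/0/6
#7 ori   r3, r2, 2 ; 0/14/13/15/7/0/6
#8 ori   r4, r6, 11 ; 0/14/13/15/15/0/6
#9 addi  r6, r5, 0 ; 0/14/13/15/15/0/0
#10 ori   r1, r6, 3 ; 0/3/13/15/15/0/0

10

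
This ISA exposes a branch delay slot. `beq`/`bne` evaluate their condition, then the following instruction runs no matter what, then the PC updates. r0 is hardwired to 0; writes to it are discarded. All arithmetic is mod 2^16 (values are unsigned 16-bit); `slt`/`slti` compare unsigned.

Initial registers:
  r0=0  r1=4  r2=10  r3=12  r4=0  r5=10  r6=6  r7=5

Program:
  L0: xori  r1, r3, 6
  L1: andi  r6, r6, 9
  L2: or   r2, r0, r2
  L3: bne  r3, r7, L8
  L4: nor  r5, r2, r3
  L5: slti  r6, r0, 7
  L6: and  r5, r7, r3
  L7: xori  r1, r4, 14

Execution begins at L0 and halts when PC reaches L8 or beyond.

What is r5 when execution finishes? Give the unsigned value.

65521

[0] xori  r1, r3, 6  →  {r0:0, r1:10, r2:10, r3:12, r4:0, r5:10, r6:6, r7:5}
[1] andi  r6, r6, 9  →  {r0:0, r1:10, r2:10, r3:12, r4:0, r5:10, r6:0, r7:5}
[2] or   r2, r0, r2  →  {r0:0, r1:10, r2:10, r3:12, r4:0, r5:10, r6:0, r7:5}
[3] bne  r3, r7, L8  →  {r0:0, r1:10, r2:10, r3:12, r4:0, r5:10, r6:0, r7:5}  ⟨branch taken⟩
[4] nor  r5, r2, r3  →  {r0:0, r1:10, r2:10, r3:12, r4:0, r5:65521, r6:0, r7:5}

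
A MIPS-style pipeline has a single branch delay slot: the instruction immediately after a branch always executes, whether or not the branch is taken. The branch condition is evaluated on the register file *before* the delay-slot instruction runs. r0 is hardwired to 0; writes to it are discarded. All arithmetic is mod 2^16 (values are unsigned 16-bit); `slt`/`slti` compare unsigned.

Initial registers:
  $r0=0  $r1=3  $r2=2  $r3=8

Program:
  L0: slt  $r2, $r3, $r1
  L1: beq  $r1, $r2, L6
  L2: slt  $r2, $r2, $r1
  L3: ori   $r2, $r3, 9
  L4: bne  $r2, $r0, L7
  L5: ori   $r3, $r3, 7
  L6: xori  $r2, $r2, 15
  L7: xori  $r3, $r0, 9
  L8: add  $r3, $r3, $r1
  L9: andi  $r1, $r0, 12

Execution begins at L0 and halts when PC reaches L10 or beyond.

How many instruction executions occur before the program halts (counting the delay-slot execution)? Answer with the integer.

9

  step pc=0: slt  $r2, $r3, $r1  regs=(0,3,0,8)
  step pc=1: beq  $r1, $r2, L6  cond=F  regs=(0,3,0,8)
  step pc=2: slt  $r2, $r2, $r1  regs=(0,3,1,8)
  step pc=3: ori   $r2, $r3, 9  regs=(0,3,9,8)
  step pc=4: bne  $r2, $r0, L7  cond=T  regs=(0,3,9,8)
  step pc=5: ori   $r3, $r3, 7  regs=(0,3,9,15)
  step pc=7: xori  $r3, $r0, 9  regs=(0,3,9,9)
  step pc=8: add  $r3, $r3, $r1  regs=(0,3,9,12)
  step pc=9: andi  $r1, $r0, 12  regs=(0,0,9,12)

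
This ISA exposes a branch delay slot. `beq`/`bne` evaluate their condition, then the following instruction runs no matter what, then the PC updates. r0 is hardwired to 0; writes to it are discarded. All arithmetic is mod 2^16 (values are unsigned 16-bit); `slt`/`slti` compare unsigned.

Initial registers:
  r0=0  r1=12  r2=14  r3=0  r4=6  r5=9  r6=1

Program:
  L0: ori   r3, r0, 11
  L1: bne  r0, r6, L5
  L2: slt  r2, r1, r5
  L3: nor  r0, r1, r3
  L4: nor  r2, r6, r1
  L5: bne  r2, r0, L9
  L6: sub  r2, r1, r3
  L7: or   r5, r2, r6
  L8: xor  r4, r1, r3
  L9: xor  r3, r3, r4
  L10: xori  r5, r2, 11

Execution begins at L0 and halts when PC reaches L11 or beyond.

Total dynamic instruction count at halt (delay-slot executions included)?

PC=0  ori   r3, r0, 11       | r0=0 r1=12 r2=14 r3=11 r4=6 r5=9 r6=1
PC=1  bne  r0, r6, L5        | r0=0 r1=12 r2=14 r3=11 r4=6 r5=9 r6=1  [TAKEN]
PC=2  slt  r2, r1, r5        | r0=0 r1=12 r2=0 r3=11 r4=6 r5=9 r6=1
PC=5  bne  r2, r0, L9        | r0=0 r1=12 r2=0 r3=11 r4=6 r5=9 r6=1  [not taken]
PC=6  sub  r2, r1, r3        | r0=0 r1=12 r2=1 r3=11 r4=6 r5=9 r6=1
PC=7  or   r5, r2, r6        | r0=0 r1=12 r2=1 r3=11 r4=6 r5=1 r6=1
PC=8  xor  r4, r1, r3        | r0=0 r1=12 r2=1 r3=11 r4=7 r5=1 r6=1
PC=9  xor  r3, r3, r4        | r0=0 r1=12 r2=1 r3=12 r4=7 r5=1 r6=1
PC=10 xori  r5, r2, 11       | r0=0 r1=12 r2=1 r3=12 r4=7 r5=10 r6=1

9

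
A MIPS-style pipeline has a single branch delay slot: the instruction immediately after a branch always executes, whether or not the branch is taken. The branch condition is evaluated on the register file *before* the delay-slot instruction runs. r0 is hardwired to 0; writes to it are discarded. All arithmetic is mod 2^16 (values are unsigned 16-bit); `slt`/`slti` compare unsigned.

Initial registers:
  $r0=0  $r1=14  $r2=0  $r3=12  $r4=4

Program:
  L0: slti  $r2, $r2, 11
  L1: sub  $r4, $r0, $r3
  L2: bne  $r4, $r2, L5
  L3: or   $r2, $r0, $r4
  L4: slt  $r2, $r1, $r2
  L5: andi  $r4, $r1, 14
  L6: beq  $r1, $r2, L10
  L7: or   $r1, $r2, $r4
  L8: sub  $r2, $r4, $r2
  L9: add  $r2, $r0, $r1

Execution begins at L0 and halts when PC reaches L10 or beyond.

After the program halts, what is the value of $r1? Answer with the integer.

PC=0  slti  $r2, $r2, 11     | $r0=0 $r1=14 $r2=1 $r3=12 $r4=4
PC=1  sub  $r4, $r0, $r3     | $r0=0 $r1=14 $r2=1 $r3=12 $r4=65524
PC=2  bne  $r4, $r2, L5      | $r0=0 $r1=14 $r2=1 $r3=12 $r4=65524  [TAKEN]
PC=3  or   $r2, $r0, $r4     | $r0=0 $r1=14 $r2=65524 $r3=12 $r4=65524
PC=5  andi  $r4, $r1, 14     | $r0=0 $r1=14 $r2=65524 $r3=12 $r4=14
PC=6  beq  $r1, $r2, L10     | $r0=0 $r1=14 $r2=65524 $r3=12 $r4=14  [not taken]
PC=7  or   $r1, $r2, $r4     | $r0=0 $r1=65534 $r2=65524 $r3=12 $r4=14
PC=8  sub  $r2, $r4, $r2     | $r0=0 $r1=65534 $r2=26 $r3=12 $r4=14
PC=9  add  $r2, $r0, $r1     | $r0=0 $r1=65534 $r2=65534 $r3=12 $r4=14

65534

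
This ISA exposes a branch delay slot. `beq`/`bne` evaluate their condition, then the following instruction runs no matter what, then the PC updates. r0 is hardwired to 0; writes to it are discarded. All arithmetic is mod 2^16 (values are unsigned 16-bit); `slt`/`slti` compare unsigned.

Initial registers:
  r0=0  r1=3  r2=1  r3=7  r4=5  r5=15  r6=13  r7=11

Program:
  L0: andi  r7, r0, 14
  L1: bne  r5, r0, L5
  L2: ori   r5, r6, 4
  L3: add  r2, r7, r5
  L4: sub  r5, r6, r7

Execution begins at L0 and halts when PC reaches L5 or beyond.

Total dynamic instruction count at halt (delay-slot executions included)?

  step pc=0: andi  r7, r0, 14  regs=(0,3,1,7,5,15,13,0)
  step pc=1: bne  r5, r0, L5  cond=T  regs=(0,3,1,7,5,15,13,0)
  step pc=2: ori   r5, r6, 4  regs=(0,3,1,7,5,13,13,0)

3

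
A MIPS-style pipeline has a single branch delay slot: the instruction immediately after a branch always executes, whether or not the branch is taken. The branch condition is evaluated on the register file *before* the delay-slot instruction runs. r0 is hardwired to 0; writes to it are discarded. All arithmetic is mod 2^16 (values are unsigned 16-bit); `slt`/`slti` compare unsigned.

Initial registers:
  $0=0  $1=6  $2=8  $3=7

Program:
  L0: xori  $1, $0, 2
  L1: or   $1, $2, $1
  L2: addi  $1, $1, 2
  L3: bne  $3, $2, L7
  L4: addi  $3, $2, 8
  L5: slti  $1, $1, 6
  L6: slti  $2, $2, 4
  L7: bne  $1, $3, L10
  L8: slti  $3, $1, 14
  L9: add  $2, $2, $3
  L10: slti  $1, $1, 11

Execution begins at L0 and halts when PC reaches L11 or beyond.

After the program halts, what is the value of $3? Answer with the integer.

PC=0  xori  $1, $0, 2        | $0=0 $1=2 $2=8 $3=7
PC=1  or   $1, $2, $1        | $0=0 $1=10 $2=8 $3=7
PC=2  addi  $1, $1, 2        | $0=0 $1=12 $2=8 $3=7
PC=3  bne  $3, $2, L7        | $0=0 $1=12 $2=8 $3=7  [TAKEN]
PC=4  addi  $3, $2, 8        | $0=0 $1=12 $2=8 $3=16
PC=7  bne  $1, $3, L10       | $0=0 $1=12 $2=8 $3=16  [TAKEN]
PC=8  slti  $3, $1, 14       | $0=0 $1=12 $2=8 $3=1
PC=10 slti  $1, $1, 11       | $0=0 $1=0 $2=8 $3=1

1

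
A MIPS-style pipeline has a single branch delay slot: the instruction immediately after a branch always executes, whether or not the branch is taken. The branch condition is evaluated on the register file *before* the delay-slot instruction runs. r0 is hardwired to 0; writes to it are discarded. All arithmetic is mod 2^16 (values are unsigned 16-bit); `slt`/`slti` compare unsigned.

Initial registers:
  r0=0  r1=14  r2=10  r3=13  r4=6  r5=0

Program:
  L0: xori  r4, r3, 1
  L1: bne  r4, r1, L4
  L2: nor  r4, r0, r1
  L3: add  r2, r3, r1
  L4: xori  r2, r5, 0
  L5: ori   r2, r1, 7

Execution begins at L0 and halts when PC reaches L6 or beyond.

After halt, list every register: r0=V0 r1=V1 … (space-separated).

r0=0 r1=14 r2=15 r3=13 r4=65521 r5=0

PC=0  xori  r4, r3, 1        | r0=0 r1=14 r2=10 r3=13 r4=12 r5=0
PC=1  bne  r4, r1, L4        | r0=0 r1=14 r2=10 r3=13 r4=12 r5=0  [TAKEN]
PC=2  nor  r4, r0, r1        | r0=0 r1=14 r2=10 r3=13 r4=65521 r5=0
PC=4  xori  r2, r5, 0        | r0=0 r1=14 r2=0 r3=13 r4=65521 r5=0
PC=5  ori   r2, r1, 7        | r0=0 r1=14 r2=15 r3=13 r4=65521 r5=0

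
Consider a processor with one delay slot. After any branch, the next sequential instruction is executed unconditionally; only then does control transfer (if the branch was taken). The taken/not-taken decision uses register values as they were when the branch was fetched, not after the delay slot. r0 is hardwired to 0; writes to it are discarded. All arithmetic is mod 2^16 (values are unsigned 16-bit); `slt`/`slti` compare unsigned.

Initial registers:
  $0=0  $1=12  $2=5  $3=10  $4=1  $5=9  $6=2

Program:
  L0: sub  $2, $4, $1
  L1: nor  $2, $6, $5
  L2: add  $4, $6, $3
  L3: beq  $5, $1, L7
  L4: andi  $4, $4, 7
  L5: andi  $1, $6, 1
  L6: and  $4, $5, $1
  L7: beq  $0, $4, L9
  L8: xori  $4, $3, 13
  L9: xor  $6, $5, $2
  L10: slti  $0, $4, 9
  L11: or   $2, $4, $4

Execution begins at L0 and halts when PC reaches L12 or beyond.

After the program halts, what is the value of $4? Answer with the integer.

7

[0] sub  $2, $4, $1  →  {$0:0, $1:12, $2:65525, $3:10, $4:1, $5:9, $6:2}
[1] nor  $2, $6, $5  →  {$0:0, $1:12, $2:65524, $3:10, $4:1, $5:9, $6:2}
[2] add  $4, $6, $3  →  {$0:0, $1:12, $2:65524, $3:10, $4:12, $5:9, $6:2}
[3] beq  $5, $1, L7  →  {$0:0, $1:12, $2:65524, $3:10, $4:12, $5:9, $6:2}  ⟨branch fallthrough⟩
[4] andi  $4, $4, 7  →  {$0:0, $1:12, $2:65524, $3:10, $4:4, $5:9, $6:2}
[5] andi  $1, $6, 1  →  {$0:0, $1:0, $2:65524, $3:10, $4:4, $5:9, $6:2}
[6] and  $4, $5, $1  →  {$0:0, $1:0, $2:65524, $3:10, $4:0, $5:9, $6:2}
[7] beq  $0, $4, L9  →  {$0:0, $1:0, $2:65524, $3:10, $4:0, $5:9, $6:2}  ⟨branch taken⟩
[8] xori  $4, $3, 13  →  {$0:0, $1:0, $2:65524, $3:10, $4:7, $5:9, $6:2}
[9] xor  $6, $5, $2  →  {$0:0, $1:0, $2:65524, $3:10, $4:7, $5:9, $6:65533}
[10] slti  $0, $4, 9  →  {$0:0, $1:0, $2:65524, $3:10, $4:7, $5:9, $6:65533}
[11] or   $2, $4, $4  →  {$0:0, $1:0, $2:7, $3:10, $4:7, $5:9, $6:65533}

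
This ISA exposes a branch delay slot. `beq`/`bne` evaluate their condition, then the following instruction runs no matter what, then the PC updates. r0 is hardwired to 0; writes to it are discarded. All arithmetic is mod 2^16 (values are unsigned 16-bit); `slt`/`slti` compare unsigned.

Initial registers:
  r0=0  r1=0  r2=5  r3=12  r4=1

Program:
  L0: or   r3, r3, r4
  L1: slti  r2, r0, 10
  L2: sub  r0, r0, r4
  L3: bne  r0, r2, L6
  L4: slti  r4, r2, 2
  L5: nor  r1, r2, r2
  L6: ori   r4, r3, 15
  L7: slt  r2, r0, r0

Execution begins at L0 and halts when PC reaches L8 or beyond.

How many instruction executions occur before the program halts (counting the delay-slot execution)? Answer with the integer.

[0] or   r3, r3, r4  →  {r0:0, r1:0, r2:5, r3:13, r4:1}
[1] slti  r2, r0, 10  →  {r0:0, r1:0, r2:1, r3:13, r4:1}
[2] sub  r0, r0, r4  →  {r0:0, r1:0, r2:1, r3:13, r4:1}
[3] bne  r0, r2, L6  →  {r0:0, r1:0, r2:1, r3:13, r4:1}  ⟨branch taken⟩
[4] slti  r4, r2, 2  →  {r0:0, r1:0, r2:1, r3:13, r4:1}
[6] ori   r4, r3, 15  →  {r0:0, r1:0, r2:1, r3:13, r4:15}
[7] slt  r2, r0, r0  →  {r0:0, r1:0, r2:0, r3:13, r4:15}

7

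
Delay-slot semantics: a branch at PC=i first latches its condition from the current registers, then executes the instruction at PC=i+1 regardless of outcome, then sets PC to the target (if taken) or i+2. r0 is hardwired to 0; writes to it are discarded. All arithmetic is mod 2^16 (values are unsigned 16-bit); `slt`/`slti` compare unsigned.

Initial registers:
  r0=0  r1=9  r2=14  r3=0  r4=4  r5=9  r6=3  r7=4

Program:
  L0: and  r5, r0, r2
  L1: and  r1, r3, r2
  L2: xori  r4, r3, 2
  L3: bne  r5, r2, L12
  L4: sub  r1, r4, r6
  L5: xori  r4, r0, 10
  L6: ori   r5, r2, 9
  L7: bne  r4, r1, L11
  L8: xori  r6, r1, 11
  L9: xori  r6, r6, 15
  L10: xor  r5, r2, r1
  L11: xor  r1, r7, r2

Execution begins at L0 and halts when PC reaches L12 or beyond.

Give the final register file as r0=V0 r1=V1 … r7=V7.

r0=0 r1=65535 r2=14 r3=0 r4=2 r5=0 r6=3 r7=4

  step pc=0: and  r5, r0, r2  regs=(0,9,14,0,4,0,3,4)
  step pc=1: and  r1, r3, r2  regs=(0,0,14,0,4,0,3,4)
  step pc=2: xori  r4, r3, 2  regs=(0,0,14,0,2,0,3,4)
  step pc=3: bne  r5, r2, L12  cond=T  regs=(0,0,14,0,2,0,3,4)
  step pc=4: sub  r1, r4, r6  regs=(0,65535,14,0,2,0,3,4)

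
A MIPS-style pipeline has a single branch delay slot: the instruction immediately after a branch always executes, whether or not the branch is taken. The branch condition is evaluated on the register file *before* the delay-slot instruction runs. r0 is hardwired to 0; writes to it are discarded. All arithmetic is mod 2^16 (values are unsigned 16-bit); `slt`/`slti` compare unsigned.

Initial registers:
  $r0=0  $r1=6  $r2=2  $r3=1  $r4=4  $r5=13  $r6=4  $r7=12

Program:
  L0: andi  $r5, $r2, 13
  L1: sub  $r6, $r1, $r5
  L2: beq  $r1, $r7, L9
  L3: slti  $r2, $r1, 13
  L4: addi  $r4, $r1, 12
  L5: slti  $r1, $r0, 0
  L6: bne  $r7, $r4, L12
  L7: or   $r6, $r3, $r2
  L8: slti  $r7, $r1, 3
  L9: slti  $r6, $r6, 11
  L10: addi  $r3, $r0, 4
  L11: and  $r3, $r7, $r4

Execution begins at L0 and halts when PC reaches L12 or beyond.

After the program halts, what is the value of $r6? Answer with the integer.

#0 andi  $r5, $r2, 13 ; 0/6/2/1/4/0/4/12
#1 sub  $r6, $r1, $r5 ; 0/6/2/1/4/0/6/12
#2 beq  $r1, $r7, L9 ; 0/6/2/1/4/0/6/12 ; →fallthru
#3 slti  $r2, $r1, 13 ; 0/6/1/1/4/0/6/12
#4 addi  $r4, $r1, 12 ; 0/6/1/1/18/0/6/12
#5 slti  $r1, $r0, 0 ; 0/0/1/1/18/0/6/12
#6 bne  $r7, $r4, L12 ; 0/0/1/1/18/0/6/12 ; →target
#7 or   $r6, $r3, $r2 ; 0/0/1/1/18/0/1/12

1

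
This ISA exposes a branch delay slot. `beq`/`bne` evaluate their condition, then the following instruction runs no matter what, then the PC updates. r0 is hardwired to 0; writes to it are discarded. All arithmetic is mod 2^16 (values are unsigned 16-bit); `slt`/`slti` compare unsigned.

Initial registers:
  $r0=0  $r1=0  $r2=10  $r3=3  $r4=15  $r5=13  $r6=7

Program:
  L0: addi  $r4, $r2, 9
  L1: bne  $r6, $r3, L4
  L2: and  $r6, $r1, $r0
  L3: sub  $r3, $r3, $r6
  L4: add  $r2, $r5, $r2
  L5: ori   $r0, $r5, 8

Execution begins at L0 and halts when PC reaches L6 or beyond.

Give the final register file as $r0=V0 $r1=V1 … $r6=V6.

$r0=0 $r1=0 $r2=23 $r3=3 $r4=19 $r5=13 $r6=0

#0 addi  $r4, $r2, 9 ; 0/0/10/3/19/13/7
#1 bne  $r6, $r3, L4 ; 0/0/10/3/19/13/7 ; →target
#2 and  $r6, $r1, $r0 ; 0/0/10/3/19/13/0
#4 add  $r2, $r5, $r2 ; 0/0/23/3/19/13/0
#5 ori   $r0, $r5, 8 ; 0/0/23/3/19/13/0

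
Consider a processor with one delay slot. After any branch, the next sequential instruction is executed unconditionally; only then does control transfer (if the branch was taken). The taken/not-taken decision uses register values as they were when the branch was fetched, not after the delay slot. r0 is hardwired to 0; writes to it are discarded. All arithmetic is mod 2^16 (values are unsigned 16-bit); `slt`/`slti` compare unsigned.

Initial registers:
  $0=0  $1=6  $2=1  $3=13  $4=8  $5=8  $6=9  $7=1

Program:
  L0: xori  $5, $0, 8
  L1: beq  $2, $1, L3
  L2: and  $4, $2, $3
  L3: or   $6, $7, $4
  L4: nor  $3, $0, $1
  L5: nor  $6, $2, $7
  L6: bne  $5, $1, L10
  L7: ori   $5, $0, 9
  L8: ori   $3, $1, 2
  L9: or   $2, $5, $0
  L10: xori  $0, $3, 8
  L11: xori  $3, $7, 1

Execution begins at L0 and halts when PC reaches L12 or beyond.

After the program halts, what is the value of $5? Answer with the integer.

[0] xori  $5, $0, 8  →  {$0:0, $1:6, $2:1, $3:13, $4:8, $5:8, $6:9, $7:1}
[1] beq  $2, $1, L3  →  {$0:0, $1:6, $2:1, $3:13, $4:8, $5:8, $6:9, $7:1}  ⟨branch fallthrough⟩
[2] and  $4, $2, $3  →  {$0:0, $1:6, $2:1, $3:13, $4:1, $5:8, $6:9, $7:1}
[3] or   $6, $7, $4  →  {$0:0, $1:6, $2:1, $3:13, $4:1, $5:8, $6:1, $7:1}
[4] nor  $3, $0, $1  →  {$0:0, $1:6, $2:1, $3:65529, $4:1, $5:8, $6:1, $7:1}
[5] nor  $6, $2, $7  →  {$0:0, $1:6, $2:1, $3:65529, $4:1, $5:8, $6:65534, $7:1}
[6] bne  $5, $1, L10  →  {$0:0, $1:6, $2:1, $3:65529, $4:1, $5:8, $6:65534, $7:1}  ⟨branch taken⟩
[7] ori   $5, $0, 9  →  {$0:0, $1:6, $2:1, $3:65529, $4:1, $5:9, $6:65534, $7:1}
[10] xori  $0, $3, 8  →  {$0:0, $1:6, $2:1, $3:65529, $4:1, $5:9, $6:65534, $7:1}
[11] xori  $3, $7, 1  →  {$0:0, $1:6, $2:1, $3:0, $4:1, $5:9, $6:65534, $7:1}

9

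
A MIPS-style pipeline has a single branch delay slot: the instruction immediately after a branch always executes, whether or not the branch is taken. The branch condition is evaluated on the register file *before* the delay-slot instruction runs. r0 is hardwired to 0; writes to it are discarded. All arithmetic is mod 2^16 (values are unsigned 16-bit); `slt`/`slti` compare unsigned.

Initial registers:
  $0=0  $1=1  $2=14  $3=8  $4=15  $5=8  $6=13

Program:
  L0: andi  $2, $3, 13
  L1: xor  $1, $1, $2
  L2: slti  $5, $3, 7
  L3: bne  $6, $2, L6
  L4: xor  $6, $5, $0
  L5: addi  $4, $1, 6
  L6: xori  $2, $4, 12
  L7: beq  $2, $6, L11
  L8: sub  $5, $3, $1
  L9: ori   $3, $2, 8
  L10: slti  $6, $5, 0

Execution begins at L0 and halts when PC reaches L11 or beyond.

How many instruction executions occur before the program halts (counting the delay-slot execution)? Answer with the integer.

10

PC=0  andi  $2, $3, 13       | $0=0 $1=1 $2=8 $3=8 $4=15 $5=8 $6=13
PC=1  xor  $1, $1, $2        | $0=0 $1=9 $2=8 $3=8 $4=15 $5=8 $6=13
PC=2  slti  $5, $3, 7        | $0=0 $1=9 $2=8 $3=8 $4=15 $5=0 $6=13
PC=3  bne  $6, $2, L6        | $0=0 $1=9 $2=8 $3=8 $4=15 $5=0 $6=13  [TAKEN]
PC=4  xor  $6, $5, $0        | $0=0 $1=9 $2=8 $3=8 $4=15 $5=0 $6=0
PC=6  xori  $2, $4, 12       | $0=0 $1=9 $2=3 $3=8 $4=15 $5=0 $6=0
PC=7  beq  $2, $6, L11       | $0=0 $1=9 $2=3 $3=8 $4=15 $5=0 $6=0  [not taken]
PC=8  sub  $5, $3, $1        | $0=0 $1=9 $2=3 $3=8 $4=15 $5=65535 $6=0
PC=9  ori   $3, $2, 8        | $0=0 $1=9 $2=3 $3=11 $4=15 $5=65535 $6=0
PC=10 slti  $6, $5, 0        | $0=0 $1=9 $2=3 $3=11 $4=15 $5=65535 $6=0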